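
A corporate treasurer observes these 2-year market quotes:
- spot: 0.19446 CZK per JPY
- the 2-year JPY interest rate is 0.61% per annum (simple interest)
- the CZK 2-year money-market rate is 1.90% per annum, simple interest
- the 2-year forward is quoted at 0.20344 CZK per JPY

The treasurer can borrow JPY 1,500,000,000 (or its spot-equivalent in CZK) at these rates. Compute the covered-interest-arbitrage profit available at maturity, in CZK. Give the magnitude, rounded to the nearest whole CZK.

CZK 6,108,732

T = 2 years.
Keep in JPY, deliver into the forward: 1,500,000,000·1.012200·0.20344 = CZK 308,882,952.00.
Swap to CZK now, deposit: 1,500,000,000·0.19446·1.038000 = CZK 302,774,220.00.
The quoted forward overvalues JPY, so borrow CZK, buy JPY at spot, deposit the JPY at 0.61%, and sell the proceeds forward at 0.20344.
Profit = 308,882,952.00 − 302,774,220.00 = CZK 6,108,732.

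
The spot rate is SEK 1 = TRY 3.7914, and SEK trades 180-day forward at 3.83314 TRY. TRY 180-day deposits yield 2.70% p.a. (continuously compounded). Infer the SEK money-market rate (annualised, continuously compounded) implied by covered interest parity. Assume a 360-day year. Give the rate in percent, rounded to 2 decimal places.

0.51%

T = 180/360 years.
F/S = 3.83314/3.7914 = 1.0110091 = (growth of TRY) / (growth of SEK).
The TRY side grows by e^(0.0270×180/360) = 1.0135915.
Hence g_SEK = 1.0025543.
Take logs: ln 1.0025543 / (180/360) = 0.005102, so 0.51%.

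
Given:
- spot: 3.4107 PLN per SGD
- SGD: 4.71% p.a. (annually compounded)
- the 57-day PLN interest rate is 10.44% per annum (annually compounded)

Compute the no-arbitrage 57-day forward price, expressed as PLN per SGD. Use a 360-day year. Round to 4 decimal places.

T = 57/360 years.
PLN accumulates by (1 + 0.1044)^(57/360) = 1.0158471.
SGD accumulates by (1 + 0.0471)^(57/360) = 1.0073138.
So F = 3.4107 × 1.0158471 / 1.0073138 = 3.439593 (PLN/SGD).

3.4396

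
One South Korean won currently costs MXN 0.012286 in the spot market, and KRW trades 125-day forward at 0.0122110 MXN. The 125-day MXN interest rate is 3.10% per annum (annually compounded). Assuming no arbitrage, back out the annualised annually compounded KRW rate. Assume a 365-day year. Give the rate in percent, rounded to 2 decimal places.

4.96%

T = 125/365 years.
By CIP, F/S equals the MXN-to-KRW growth ratio: 0.012211/0.012286 = 0.9938955.
The MXN side grows by (1 + 0.0310)^(125/365) = 1.0105101.
Hence g_KRW = 1.0167166.
Annualise: 1.0167166^(365/125) − 1 = 0.049600 = 4.96%.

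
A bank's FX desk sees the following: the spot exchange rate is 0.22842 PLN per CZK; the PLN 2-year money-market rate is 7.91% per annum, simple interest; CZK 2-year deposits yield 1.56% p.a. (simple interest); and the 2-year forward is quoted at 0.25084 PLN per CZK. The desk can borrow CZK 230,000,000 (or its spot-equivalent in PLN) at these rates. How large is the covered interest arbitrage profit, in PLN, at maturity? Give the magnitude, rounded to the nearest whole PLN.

T = 2 years.
Invest the CZK and cover forward: 230,000,000 × 1.031200 × 0.25084 = PLN 59,493,227.84.
Convert at spot and invest in PLN: 230,000,000 × 0.22842 × 1.158200 = PLN 60,847,890.12.
The quoted forward undervalues CZK, so borrow CZK, convert to PLN at spot, deposit the PLN at 7.91%, and buy CZK forward at 0.25084 to cover the loan.
Profit = 60,847,890.12 − 59,493,227.84 = PLN 1,354,662.

PLN 1,354,662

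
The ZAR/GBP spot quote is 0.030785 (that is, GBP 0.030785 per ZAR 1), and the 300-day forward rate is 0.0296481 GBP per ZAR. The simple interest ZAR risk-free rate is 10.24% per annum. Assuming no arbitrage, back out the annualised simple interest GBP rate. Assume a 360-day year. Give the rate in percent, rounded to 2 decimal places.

5.43%

T = 300/360 years.
CIP gives F = S · g_GBP/g_ZAR, so g_GBP/g_ZAR = 0.0296481/0.030785 = 0.9630697.
The ZAR side grows by 1 + 0.1024×300/360 = 1.0853333.
That pins the GBP growth at 1.0452516.
(1.0452516 − 1)/T = 0.054302, i.e. 5.43%.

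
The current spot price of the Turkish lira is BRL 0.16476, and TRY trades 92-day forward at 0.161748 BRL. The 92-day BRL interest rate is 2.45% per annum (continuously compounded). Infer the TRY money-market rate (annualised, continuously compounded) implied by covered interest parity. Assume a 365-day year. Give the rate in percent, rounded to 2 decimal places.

9.77%

T = 92/365 years.
F/S = 0.161748/0.16476 = 0.9817189 = (growth of BRL) / (growth of TRY).
BRL growth factor: e^(0.0245×92/365) = 1.0061944.
So the TRY growth factor = 1.0249313.
r = ln(1.0249313)/(92/365) = 0.097699 → 9.77%.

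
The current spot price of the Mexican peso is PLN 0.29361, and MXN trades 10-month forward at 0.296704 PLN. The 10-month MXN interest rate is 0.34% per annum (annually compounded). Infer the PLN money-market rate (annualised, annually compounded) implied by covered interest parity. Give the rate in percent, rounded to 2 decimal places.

1.61%

T = 10/12 years.
CIP gives F = S · g_PLN/g_MXN, so g_PLN/g_MXN = 0.296704/0.29361 = 1.0105378.
MXN growth factor: (1 + 0.0034)^(10/12) = 1.0028325.
That pins the PLN growth at 1.0134001.
Annualise: 1.0134001^(12/10) − 1 = 0.016102 = 1.61%.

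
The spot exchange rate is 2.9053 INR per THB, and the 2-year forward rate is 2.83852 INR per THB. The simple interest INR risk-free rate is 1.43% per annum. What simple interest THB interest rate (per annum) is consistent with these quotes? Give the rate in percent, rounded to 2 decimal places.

2.64%

T = 2 years.
F/S = 2.83852/2.9053 = 0.9770144 = (growth of INR) / (growth of THB).
The INR side grows by 1 + 0.0143×2 = 1.028600.
Hence g_THB = 1.0527992.
(1.0527992 − 1)/T = 0.026400, i.e. 2.64%.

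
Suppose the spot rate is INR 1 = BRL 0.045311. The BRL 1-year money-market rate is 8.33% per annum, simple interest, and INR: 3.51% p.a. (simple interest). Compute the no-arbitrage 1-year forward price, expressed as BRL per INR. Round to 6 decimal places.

T = 1 year.
Growth of 1 BRL over T: 1 + 0.0833×1 = 1.083300.
Growth of 1 INR over T: 1 + 0.0351×1 = 1.035100.
So F = 0.045311 × 1.083300 / 1.035100 = 0.04742093 (BRL/INR).

0.047421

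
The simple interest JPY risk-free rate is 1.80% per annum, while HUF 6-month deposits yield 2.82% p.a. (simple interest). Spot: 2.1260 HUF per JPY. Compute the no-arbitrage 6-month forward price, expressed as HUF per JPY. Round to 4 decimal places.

2.1367

T = 6/12 years.
HUF growth factor: 1 + 0.0282×6/12 = 1.014100.
JPY accumulates by 1 + 0.0180×6/12 = 1.009000.
CIP: F = S · (grow HUF)/(grow JPY) = 2.126 × 1.014100/1.009000 = 2.136746 HUF per JPY.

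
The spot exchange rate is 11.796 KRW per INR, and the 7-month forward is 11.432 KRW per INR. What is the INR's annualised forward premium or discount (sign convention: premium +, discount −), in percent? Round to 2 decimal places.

T = 7/12 years.
(F − S)/S = (11.432 − 11.796)/11.796 = -0.0308579.
Per annum: -0.0308579 / (7/12) = -0.052899 = -5.29%.

-5.29%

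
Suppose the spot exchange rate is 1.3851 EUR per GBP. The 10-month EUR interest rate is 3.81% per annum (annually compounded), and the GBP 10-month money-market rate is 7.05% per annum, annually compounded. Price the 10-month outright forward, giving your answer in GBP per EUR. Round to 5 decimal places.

T = 10/12 years.
EUR accumulates by (1 + 0.0381)^(10/12) = 1.0316507.
GBP accumulates by (1 + 0.0705)^(10/12) = 1.058414.
So F = 1.3851 × 1.0316507 / 1.058414 = 1.350076 (EUR/GBP).
Invert for GBP per EUR: 1 / 1.350076 = 0.74070.

0.74070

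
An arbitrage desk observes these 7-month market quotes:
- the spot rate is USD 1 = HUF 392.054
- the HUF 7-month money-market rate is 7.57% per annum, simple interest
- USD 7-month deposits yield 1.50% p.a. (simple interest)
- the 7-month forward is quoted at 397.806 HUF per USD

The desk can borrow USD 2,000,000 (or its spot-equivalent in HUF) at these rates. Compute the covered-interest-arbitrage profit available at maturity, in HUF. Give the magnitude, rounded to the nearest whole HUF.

HUF 16,159,297

T = 7/12 years.
Invest the USD and cover forward: 2,000,000 × 1.008750 × 397.806 = HUF 802,573,605.00.
Convert at spot and invest in HUF: 2,000,000 × 392.054 × 1.04415833333 = HUF 818,732,902.43.
The quoted forward undervalues USD, so borrow USD, convert to HUF at spot, deposit the HUF at 7.57%, and buy USD forward at 397.806 to cover the loan.
Profit = 818,732,902.43 − 802,573,605.00 = HUF 16,159,297.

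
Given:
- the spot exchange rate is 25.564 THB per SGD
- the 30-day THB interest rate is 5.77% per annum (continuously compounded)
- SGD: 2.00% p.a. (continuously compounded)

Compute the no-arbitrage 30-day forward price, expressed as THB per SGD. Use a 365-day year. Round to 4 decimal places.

T = 30/365 years.
THB growth factor: e^(0.0577×30/365) = 1.00475373.
SGD accumulates by e^(0.0200×30/365) = 1.00164519.
Forward (THB per SGD) = 25.564 × 1.00475373 / 1.00164519 = 25.643336.

25.6433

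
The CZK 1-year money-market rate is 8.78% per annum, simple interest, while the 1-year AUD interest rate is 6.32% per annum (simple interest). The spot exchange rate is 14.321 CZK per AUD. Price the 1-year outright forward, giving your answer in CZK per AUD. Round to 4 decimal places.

T = 1 year.
Growth of 1 CZK over T: 1 + 0.0878×1 = 1.087800.
Growth of 1 AUD over T: 1 + 0.0632×1 = 1.063200.
Forward (CZK per AUD) = 14.321 × 1.087800 / 1.063200 = 14.652355.

14.6524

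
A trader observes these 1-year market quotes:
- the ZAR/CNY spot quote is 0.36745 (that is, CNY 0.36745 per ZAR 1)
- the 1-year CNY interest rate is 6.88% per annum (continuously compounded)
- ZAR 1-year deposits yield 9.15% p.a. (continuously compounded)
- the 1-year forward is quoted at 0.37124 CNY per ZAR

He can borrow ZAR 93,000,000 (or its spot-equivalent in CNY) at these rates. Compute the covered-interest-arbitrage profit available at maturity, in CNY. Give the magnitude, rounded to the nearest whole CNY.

CNY 1,226,718

T = 1 year.
Invest the ZAR and cover forward: 93,000,000 × 1.0958167767 × 0.37124 = CNY 37,833,424.88.
Convert at spot and invest in CNY: 93,000,000 × 0.36745 × 1.0712219433 = CNY 36,606,706.79.
The quoted forward overvalues ZAR, so borrow CNY, buy ZAR at spot, deposit the ZAR at 9.15%, and sell the proceeds forward at 0.37124.
Profit = 37,833,424.88 − 36,606,706.79 = CNY 1,226,718.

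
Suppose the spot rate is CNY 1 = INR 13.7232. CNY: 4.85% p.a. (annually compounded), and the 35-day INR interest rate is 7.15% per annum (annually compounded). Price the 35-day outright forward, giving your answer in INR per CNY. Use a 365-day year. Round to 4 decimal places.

T = 35/365 years.
INR accumulates by (1 + 0.0715)^(35/365) = 1.00664412.
CNY accumulates by (1 + 0.0485)^(35/365) = 1.00455175.
So F = 13.7232 × 1.00664412 / 1.00455175 = 13.751784 (INR/CNY).

13.7518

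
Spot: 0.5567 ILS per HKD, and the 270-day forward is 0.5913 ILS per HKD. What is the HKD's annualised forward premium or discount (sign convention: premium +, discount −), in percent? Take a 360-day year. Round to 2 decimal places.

T = 270/360 years.
(F − S)/S = (0.5913 − 0.5567)/0.5567 = 0.0621520.
×(1/T) gives 8.29% p.a.

+8.29%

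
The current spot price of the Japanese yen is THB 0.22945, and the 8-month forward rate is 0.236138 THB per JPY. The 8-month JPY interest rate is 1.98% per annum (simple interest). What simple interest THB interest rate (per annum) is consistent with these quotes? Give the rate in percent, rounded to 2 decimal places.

6.41%

T = 8/12 years.
CIP gives F = S · g_THB/g_JPY, so g_THB/g_JPY = 0.236138/0.22945 = 1.0291480.
JPY growth factor: 1 + 0.0198×8/12 = 1.013200.
That pins the THB growth at 1.0427328.
(1.0427328 − 1)/T = 0.064099, i.e. 6.41%.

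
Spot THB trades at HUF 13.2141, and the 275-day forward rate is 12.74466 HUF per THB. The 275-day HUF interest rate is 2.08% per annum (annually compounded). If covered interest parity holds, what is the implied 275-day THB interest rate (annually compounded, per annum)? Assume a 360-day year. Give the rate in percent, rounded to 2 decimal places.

T = 275/360 years.
F/S = 12.74466/13.2141 = 0.9644743 = (growth of HUF) / (growth of THB).
HUF growth factor: (1 + 0.0208)^(275/360) = 1.0158502.
Hence g_THB = 1.0532683.
r = 1.0532683^(360/275) − 1 = 0.070300 → 7.03%.

7.03%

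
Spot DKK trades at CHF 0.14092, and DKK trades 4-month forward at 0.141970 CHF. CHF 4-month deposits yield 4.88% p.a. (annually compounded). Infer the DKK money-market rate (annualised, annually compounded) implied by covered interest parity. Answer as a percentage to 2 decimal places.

2.57%

T = 4/12 years.
F/S = 0.14197/0.14092 = 1.0074510 = (growth of CHF) / (growth of DKK).
The CHF side grows by (1 + 0.0488)^(4/12) = 1.016009.
So the DKK growth factor = 1.0084947.
r = 1.0084947^(12/4) − 1 = 0.025701 → 2.57%.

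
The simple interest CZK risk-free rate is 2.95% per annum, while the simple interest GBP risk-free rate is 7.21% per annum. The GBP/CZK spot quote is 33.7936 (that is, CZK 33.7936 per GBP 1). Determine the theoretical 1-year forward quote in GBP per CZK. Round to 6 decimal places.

0.030816

T = 1 year.
CZK growth factor: 1 + 0.0295×1 = 1.029500.
GBP growth factor: 1 + 0.0721×1 = 1.072100.
CIP: F = S · (grow CZK)/(grow GBP) = 33.7936 × 1.029500/1.072100 = 32.45081 CZK per GBP.
Quoted the other way: 1/32.45081 = 0.030816 GBP per CZK.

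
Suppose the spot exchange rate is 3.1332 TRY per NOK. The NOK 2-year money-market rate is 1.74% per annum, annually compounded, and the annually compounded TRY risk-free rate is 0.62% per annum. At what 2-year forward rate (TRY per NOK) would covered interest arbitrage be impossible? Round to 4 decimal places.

3.0646

T = 2 years.
TRY accumulates by (1 + 0.0062)^2 = 1.0124384.
NOK accumulates by (1 + 0.0174)^2 = 1.0351028.
So F = 3.1332 × 1.0124384 / 1.0351028 = 3.064596 (TRY/NOK).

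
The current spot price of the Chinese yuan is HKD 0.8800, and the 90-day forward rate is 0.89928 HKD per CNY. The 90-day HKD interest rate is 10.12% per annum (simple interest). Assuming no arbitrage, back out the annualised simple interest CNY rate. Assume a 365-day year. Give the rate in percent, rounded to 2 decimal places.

T = 90/365 years.
By CIP, F/S equals the HKD-to-CNY growth ratio: 0.89928/0.88 = 1.0219091.
The HKD side grows by 1 + 0.1012×90/365 = 1.0249534.
That pins the CNY growth at 1.002979.
r = (1.002979 − 1)/(90/365) = 0.012082 → 1.21%.

1.21%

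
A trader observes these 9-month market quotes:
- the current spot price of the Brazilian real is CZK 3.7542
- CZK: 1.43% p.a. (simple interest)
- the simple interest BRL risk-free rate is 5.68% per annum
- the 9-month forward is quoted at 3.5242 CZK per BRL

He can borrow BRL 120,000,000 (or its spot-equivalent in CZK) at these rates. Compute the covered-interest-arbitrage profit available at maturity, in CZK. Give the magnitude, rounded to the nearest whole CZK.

T = 9/12 years.
Route A — deposit BRL, sell forward: 120,000,000 × 1.042600 × 3.5242 = CZK 440,919,710.40.
Route B — convert at spot, deposit CZK: 120,000,000 × 3.7542 × 1.010725 = CZK 455,335,655.40.
The quoted forward undervalues BRL, so borrow BRL, convert to CZK at spot, deposit the CZK at 1.43%, and buy BRL forward at 3.5242 to cover the loan.
Arbitrage profit = |440,919,710.40 − 455,335,655.40| = CZK 14,415,945.

CZK 14,415,945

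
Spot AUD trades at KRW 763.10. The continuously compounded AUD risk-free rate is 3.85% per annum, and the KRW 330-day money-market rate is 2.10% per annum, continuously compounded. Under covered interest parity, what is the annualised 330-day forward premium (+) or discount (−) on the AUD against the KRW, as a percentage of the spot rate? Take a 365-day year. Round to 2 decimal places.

T = 330/365 years.
CIP forward (KRW per AUD) = 763.1 × 1.0191677/1.0354211 = 751.12133.
(F − S)/S ÷ T = (751.12133 − 763.1)/763.1/(330/365) = -0.017362 → -1.74%.

-1.74%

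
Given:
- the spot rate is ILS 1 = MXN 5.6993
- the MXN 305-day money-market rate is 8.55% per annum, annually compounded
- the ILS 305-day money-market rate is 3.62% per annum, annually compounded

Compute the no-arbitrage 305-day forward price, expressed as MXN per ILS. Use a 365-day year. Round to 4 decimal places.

T = 305/365 years.
MXN growth factor: (1 + 0.0855)^(305/365) = 1.0709591.
Growth of 1 ILS over T: (1 + 0.0362)^(305/365) = 1.0301606.
Forward (MXN per ILS) = 5.6993 × 1.0709591 / 1.0301606 = 5.925015.

5.9250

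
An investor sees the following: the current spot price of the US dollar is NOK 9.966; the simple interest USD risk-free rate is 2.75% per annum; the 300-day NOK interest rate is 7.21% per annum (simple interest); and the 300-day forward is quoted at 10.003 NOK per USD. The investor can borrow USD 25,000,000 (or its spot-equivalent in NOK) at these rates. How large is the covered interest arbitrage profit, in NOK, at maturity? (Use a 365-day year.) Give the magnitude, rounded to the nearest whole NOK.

T = 300/365 years.
Route A — deposit USD, sell forward: 25,000,000 × 1.02260273973 × 10.003 = NOK 255,727,380.14.
Route B — convert at spot, deposit NOK: 25,000,000 × 9.966 × 1.05926027397 = NOK 263,914,697.26.
The quoted forward undervalues USD, so borrow USD, convert to NOK at spot, deposit the NOK at 7.21%, and buy USD forward at 10.003 to cover the loan.
The gap between the two covered legs is NOK 8,187,317.

NOK 8,187,317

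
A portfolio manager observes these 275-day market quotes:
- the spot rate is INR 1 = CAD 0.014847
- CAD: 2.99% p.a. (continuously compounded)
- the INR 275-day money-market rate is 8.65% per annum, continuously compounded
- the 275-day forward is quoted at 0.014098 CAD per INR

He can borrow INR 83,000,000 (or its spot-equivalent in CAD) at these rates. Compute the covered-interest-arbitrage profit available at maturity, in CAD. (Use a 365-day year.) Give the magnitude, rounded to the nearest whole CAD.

T = 275/365 years.
Route A — deposit INR, sell forward: 83,000,000 × 1.067341773 × 0.014098 = CAD 1,248,932.90.
Route B — convert at spot, deposit CAD: 83,000,000 × 0.014847 × 1.022783055 = CAD 1,260,376.58.
The quoted forward undervalues INR, so borrow INR, convert to CAD at spot, deposit the CAD at 2.99%, and buy INR forward at 0.014098 to cover the loan.
Profit = 1,260,376.58 − 1,248,932.90 = CAD 11,444.

CAD 11,444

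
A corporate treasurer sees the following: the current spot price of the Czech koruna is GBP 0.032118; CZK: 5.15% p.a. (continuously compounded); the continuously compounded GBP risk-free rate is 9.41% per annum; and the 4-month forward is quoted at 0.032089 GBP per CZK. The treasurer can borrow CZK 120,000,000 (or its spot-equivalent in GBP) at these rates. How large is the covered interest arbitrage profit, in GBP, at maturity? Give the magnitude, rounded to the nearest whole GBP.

T = 4/12 years.
Invest the CZK and cover forward: 120,000,000 × 1.017314861 × 0.032089 = GBP 3,917,353.99.
Convert at spot and invest in GBP: 120,000,000 × 0.032118 × 1.031863785 = GBP 3,976,968.13.
The quoted forward undervalues CZK, so borrow CZK, convert to GBP at spot, deposit the GBP at 9.41%, and buy CZK forward at 0.032089 to cover the loan.
Arbitrage profit = |3,917,353.99 − 3,976,968.13| = GBP 59,614.

GBP 59,614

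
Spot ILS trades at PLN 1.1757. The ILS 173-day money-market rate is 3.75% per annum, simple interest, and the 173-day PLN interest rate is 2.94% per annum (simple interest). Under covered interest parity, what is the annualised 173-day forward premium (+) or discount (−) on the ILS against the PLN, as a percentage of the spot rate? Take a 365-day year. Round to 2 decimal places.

T = 173/365 years.
No-arbitrage forward: 1.1757 × 1.0139348 / 1.017774 = 1.1712651 PLN/ILS.
Annualised premium = (F − S)/S × (1/T) = (1.1712651 − 1.1757)/1.1757 ÷ (173/365) = -0.80%.

-0.80%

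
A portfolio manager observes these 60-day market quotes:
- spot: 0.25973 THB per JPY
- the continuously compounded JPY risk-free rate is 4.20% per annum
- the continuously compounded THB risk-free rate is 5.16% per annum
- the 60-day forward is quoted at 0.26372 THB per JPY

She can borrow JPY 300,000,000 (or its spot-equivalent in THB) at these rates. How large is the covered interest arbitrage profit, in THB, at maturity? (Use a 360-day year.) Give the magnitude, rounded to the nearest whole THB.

THB 1,079,762

T = 60/360 years.
Route A — deposit JPY, sell forward: 300,000,000 × 1.0070245573 × 0.26372 = THB 79,671,754.88.
Route B — convert at spot, deposit THB: 300,000,000 × 0.25973 × 1.0086370862 = THB 78,591,993.12.
The quoted forward overvalues JPY, so borrow THB, buy JPY at spot, deposit the JPY at 4.20%, and sell the proceeds forward at 0.26372.
Arbitrage profit = |79,671,754.88 − 78,591,993.12| = THB 1,079,762.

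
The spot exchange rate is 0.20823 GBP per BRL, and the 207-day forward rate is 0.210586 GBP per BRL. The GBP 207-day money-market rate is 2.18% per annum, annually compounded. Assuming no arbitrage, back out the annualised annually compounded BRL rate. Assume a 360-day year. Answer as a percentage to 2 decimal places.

0.20%

T = 207/360 years.
By CIP, F/S equals the GBP-to-BRL growth ratio: 0.210586/0.20823 = 1.0113144.
The GBP side grows by (1 + 0.0218)^(207/360) = 1.0124775.
So the BRL growth factor = 1.0011501.
Annualise: 1.0011501^(360/207) − 1 = 0.002001 = 0.20%.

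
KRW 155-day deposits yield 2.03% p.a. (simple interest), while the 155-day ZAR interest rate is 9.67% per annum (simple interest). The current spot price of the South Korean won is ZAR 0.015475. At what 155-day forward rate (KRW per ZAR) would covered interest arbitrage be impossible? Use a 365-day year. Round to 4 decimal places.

T = 155/365 years.
Growth of 1 ZAR over T: 1 + 0.0967×155/365 = 1.04106438.
KRW growth factor: 1 + 0.0203×155/365 = 1.00862055.
CIP: F = S · (grow ZAR)/(grow KRW) = 0.015475 × 1.04106438/1.00862055 = 0.015972777 ZAR per KRW.
Quoted the other way: 1/0.015972777 = 62.6065 KRW per ZAR.

62.6065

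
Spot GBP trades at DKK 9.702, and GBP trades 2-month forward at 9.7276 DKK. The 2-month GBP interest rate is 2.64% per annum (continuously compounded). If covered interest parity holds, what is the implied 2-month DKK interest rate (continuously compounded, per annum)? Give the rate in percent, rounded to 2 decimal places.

4.22%

T = 2/12 years.
CIP gives F = S · g_DKK/g_GBP, so g_DKK/g_GBP = 9.7276/9.702 = 1.0026386.
GBP growth factor: e^(0.0264×2/12) = 1.0044097.
Hence g_DKK = 1.0070599.
r = ln(1.0070599)/(2/12) = 0.042211 → 4.22%.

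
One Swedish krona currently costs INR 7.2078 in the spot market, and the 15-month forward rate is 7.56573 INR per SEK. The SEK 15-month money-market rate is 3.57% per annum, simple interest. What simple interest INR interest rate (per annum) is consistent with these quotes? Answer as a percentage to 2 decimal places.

T = 15/12 years.
CIP gives F = S · g_INR/g_SEK, so g_INR/g_SEK = 7.56573/7.2078 = 1.0496587.
The SEK side grows by 1 + 0.0357×15/12 = 1.044625.
Hence g_INR = 1.0964997.
(1.0964997 − 1)/T = 0.077200, i.e. 7.72%.

7.72%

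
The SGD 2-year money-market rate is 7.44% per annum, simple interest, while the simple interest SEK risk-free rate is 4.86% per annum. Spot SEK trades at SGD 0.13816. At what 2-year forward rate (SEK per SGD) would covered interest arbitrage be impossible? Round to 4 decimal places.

6.9129

T = 2 years.
SGD accumulates by 1 + 0.0744×2 = 1.148800.
Growth of 1 SEK over T: 1 + 0.0486×2 = 1.097200.
CIP: F = S · (grow SGD)/(grow SEK) = 0.13816 × 1.148800/1.097200 = 0.1446575 SGD per SEK.
Quoted the other way: 1/0.1446575 = 6.9129 SEK per SGD.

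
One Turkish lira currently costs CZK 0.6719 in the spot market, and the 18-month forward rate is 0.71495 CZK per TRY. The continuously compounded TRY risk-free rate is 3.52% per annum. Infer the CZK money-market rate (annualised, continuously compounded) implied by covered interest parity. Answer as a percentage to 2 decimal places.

T = 18/12 years.
F/S = 0.71495/0.6719 = 1.0640720 = (growth of CZK) / (growth of TRY).
The TRY side grows by e^(0.0352×18/12) = 1.0542188.
That pins the CZK growth at 1.1217647.
Take logs: ln 1.1217647 / (18/12) = 0.076602, so 7.66%.

7.66%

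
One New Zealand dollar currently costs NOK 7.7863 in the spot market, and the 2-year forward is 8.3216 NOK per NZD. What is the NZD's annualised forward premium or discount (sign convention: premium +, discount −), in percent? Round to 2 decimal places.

T = 2 years.
(F − S)/S = (8.3216 − 7.7863)/7.7863 = 0.0687490.
Per annum: 0.0687490 / 2 = 0.034375 = 3.44%.

+3.44%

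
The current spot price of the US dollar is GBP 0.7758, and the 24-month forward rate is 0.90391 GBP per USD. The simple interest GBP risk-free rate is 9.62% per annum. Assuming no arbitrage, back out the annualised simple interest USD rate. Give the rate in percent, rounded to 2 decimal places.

1.17%

T = 2 years.
CIP gives F = S · g_GBP/g_USD, so g_GBP/g_USD = 0.90391/0.7758 = 1.1651328.
The GBP side grows by 1 + 0.0962×2 = 1.192400.
That pins the USD growth at 1.0234027.
r = (1.0234027 − 1)/2 = 0.011701 → 1.17%.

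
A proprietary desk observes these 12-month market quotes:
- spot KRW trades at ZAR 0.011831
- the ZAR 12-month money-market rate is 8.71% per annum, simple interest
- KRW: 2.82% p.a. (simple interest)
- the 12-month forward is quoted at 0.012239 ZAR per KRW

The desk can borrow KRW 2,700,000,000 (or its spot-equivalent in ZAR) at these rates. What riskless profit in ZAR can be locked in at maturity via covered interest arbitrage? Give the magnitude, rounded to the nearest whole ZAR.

ZAR 748,819

T = 1 year.
Keep in KRW, deliver into the forward: 2,700,000,000·1.028200·0.012239 = ZAR 33,977,177.46.
Swap to ZAR now, deposit: 2,700,000,000·0.011831·1.087100 = ZAR 34,725,996.27.
The quoted forward undervalues KRW, so borrow KRW, convert to ZAR at spot, deposit the ZAR at 8.71%, and buy KRW forward at 0.012239 to cover the loan.
The gap between the two covered legs is ZAR 748,819.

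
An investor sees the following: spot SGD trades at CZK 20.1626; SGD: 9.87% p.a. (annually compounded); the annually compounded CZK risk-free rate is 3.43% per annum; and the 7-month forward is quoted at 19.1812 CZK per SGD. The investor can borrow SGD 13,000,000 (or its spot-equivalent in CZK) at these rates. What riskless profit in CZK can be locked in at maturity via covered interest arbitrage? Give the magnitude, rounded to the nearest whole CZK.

CZK 3,891,349

T = 7/12 years.
Keep in SGD, deliver into the forward: 13,000,000·1.05644320956·19.1812 = CZK 263,430,030.39.
Swap to CZK now, deposit: 13,000,000·20.1626·1.01986762604 = CZK 267,321,378.96.
The quoted forward undervalues SGD, so borrow SGD, convert to CZK at spot, deposit the CZK at 3.43%, and buy SGD forward at 19.1812 to cover the loan.
Profit = 267,321,378.96 − 263,430,030.39 = CZK 3,891,349.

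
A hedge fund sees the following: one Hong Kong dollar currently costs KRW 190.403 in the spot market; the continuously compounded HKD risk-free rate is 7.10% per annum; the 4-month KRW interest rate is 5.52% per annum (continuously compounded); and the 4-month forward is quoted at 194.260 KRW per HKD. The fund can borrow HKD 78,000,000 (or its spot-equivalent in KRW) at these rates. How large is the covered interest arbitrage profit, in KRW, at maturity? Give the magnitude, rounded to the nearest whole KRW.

KRW 387,931,188

T = 4/12 years.
Route A — deposit HKD, sell forward: 78,000,000 × 1.023948944683 × 194.260 = KRW 15,515,161,115.54.
Route B — convert at spot, deposit KRW: 78,000,000 × 190.403 × 1.018570323044 = KRW 15,127,229,927.05.
The quoted forward overvalues HKD, so borrow KRW, buy HKD at spot, deposit the HKD at 7.10%, and sell the proceeds forward at 194.260.
The gap between the two covered legs is KRW 387,931,188.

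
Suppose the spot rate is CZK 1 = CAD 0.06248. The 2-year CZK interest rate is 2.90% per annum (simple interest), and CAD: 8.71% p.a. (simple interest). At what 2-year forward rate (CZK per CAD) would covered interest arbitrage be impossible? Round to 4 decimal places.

T = 2 years.
Growth of 1 CAD over T: 1 + 0.0871×2 = 1.174200.
CZK growth factor: 1 + 0.0290×2 = 1.058000.
So F = 0.06248 × 1.174200 / 1.058000 = 0.069342170 (CAD/CZK).
Invert for CZK per CAD: 1 / 0.069342170 = 14.4212.

14.4212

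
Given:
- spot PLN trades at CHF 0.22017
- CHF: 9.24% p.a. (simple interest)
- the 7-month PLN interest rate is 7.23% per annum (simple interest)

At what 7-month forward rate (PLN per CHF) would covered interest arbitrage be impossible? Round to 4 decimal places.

4.4914

T = 7/12 years.
CHF accumulates by 1 + 0.0924×7/12 = 1.053900.
PLN accumulates by 1 + 0.0723×7/12 = 1.042175.
Forward (CHF per PLN) = 0.22017 × 1.053900 / 1.042175 = 0.2226470.
Invert for PLN per CHF: 1 / 0.2226470 = 4.4914.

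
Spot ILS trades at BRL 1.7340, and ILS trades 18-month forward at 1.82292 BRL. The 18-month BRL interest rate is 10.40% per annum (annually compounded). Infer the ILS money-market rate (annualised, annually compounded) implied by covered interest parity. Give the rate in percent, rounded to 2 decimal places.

6.78%

T = 18/12 years.
By CIP, F/S equals the BRL-to-ILS growth ratio: 1.82292/1.734 = 1.0512803.
The BRL side grows by (1 + 0.1040)^(18/12) = 1.1599883.
Hence g_ILS = 1.1034053.
r = 1.1034053^(12/18) − 1 = 0.067800 → 6.78%.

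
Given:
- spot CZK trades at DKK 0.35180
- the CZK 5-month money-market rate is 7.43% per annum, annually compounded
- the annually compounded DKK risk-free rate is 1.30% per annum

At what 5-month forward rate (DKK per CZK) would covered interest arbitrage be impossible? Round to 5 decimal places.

T = 5/12 years.
Growth of 1 DKK over T: (1 + 0.0130)^(5/12) = 1.0053963.
CZK growth factor: (1 + 0.0743)^(5/12) = 1.0303125.
CIP: F = S · (grow DKK)/(grow CZK) = 0.3518 × 1.0053963/1.0303125 = 0.3432924 DKK per CZK.

0.34329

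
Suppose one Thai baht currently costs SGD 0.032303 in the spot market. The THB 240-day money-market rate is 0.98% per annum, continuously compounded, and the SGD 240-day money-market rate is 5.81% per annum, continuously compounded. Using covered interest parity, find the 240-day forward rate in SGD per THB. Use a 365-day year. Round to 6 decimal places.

T = 240/365 years.
Growth of 1 SGD over T: e^(0.0581×240/365) = 1.0389418.
THB accumulates by e^(0.0098×240/365) = 1.0064646.
CIP: F = S · (grow SGD)/(grow THB) = 0.032303 × 1.0389418/1.0064646 = 0.03334537 SGD per THB.

0.033345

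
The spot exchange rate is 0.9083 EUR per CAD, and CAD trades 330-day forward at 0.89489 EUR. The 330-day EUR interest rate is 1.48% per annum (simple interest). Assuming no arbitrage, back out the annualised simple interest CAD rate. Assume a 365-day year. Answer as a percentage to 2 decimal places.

3.16%

T = 330/365 years.
F/S = 0.89489/0.9083 = 0.9852362 = (growth of EUR) / (growth of CAD).
The EUR side grows by 1 + 0.0148×330/365 = 1.0133808.
Hence g_CAD = 1.0285663.
r = (1.0285663 − 1)/(330/365) = 0.031596 → 3.16%.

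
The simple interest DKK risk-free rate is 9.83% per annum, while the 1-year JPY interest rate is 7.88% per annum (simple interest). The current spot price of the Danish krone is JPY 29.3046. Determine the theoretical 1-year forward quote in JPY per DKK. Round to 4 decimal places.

T = 1 year.
Growth of 1 JPY over T: 1 + 0.0788×1 = 1.078800.
DKK growth factor: 1 + 0.0983×1 = 1.098300.
CIP: F = S · (grow JPY)/(grow DKK) = 29.3046 × 1.078800/1.098300 = 28.784305 JPY per DKK.

28.7843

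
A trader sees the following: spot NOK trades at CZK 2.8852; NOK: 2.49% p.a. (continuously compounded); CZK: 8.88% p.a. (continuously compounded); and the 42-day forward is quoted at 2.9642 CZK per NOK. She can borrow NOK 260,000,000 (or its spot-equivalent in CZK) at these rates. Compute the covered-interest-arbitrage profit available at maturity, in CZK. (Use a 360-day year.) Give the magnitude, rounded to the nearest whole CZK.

CZK 14,970,144

T = 42/360 years.
Keep in NOK, deliver into the forward: 260,000,000·1.0029092236·2.9642 = CZK 772,934,115.35.
Swap to CZK now, deposit: 260,000,000·2.8852·1.0104138506 = CZK 757,963,970.86.
The quoted forward overvalues NOK, so borrow CZK, buy NOK at spot, deposit the NOK at 2.49%, and sell the proceeds forward at 2.9642.
The gap between the two covered legs is CZK 14,970,144.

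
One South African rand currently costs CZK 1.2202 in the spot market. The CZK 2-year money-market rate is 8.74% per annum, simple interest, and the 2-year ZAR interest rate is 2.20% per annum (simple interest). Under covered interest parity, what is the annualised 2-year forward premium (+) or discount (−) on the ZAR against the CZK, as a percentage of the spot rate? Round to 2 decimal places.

+6.26%

T = 2 years.
No-arbitrage forward: 1.2202 × 1.174800 / 1.044000 = 1.3730756 CZK/ZAR.
(F − S)/S ÷ T = (1.3730756 − 1.2202)/1.2202/2 = 0.062644 → 6.26%.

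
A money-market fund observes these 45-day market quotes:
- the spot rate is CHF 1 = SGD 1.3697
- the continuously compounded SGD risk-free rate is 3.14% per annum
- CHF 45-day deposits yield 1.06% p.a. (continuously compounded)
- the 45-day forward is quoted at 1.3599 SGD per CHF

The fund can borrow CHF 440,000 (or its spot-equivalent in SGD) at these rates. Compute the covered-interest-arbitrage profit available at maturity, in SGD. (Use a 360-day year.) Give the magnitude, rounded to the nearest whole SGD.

SGD 5,889

T = 45/360 years.
Invest the CHF and cover forward: 440,000 × 1.00132588 × 1.3599 = SGD 599,149.35.
Convert at spot and invest in SGD: 440,000 × 1.3697 × 1.00393271 = SGD 605,038.12.
The quoted forward undervalues CHF, so borrow CHF, convert to SGD at spot, deposit the SGD at 3.14%, and buy CHF forward at 1.3599 to cover the loan.
Profit = 605,038.12 − 599,149.35 = SGD 5,889.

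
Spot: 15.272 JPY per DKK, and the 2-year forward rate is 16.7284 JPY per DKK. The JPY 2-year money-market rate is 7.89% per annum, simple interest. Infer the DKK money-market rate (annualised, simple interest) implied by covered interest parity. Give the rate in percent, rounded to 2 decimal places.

T = 2 years.
By CIP, F/S equals the JPY-to-DKK growth ratio: 16.7284/15.272 = 1.0953641.
The JPY side grows by 1 + 0.0789×2 = 1.157800.
That pins the DKK growth at 1.0570001.
r = (1.0570001 − 1)/2 = 0.028500 → 2.85%.

2.85%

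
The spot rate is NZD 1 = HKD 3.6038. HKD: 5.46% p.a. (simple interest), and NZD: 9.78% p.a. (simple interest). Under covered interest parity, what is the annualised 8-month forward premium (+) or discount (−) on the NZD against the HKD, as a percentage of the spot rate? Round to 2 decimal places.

-4.06%

T = 8/12 years.
F = S · g_HKD/g_NZD = 3.6038 × 1.036400/1.065200 = 3.5063634.
Annualised premium = (F − S)/S × (1/T) = (3.5063634 − 3.6038)/3.6038 ÷ (8/12) = -4.06%.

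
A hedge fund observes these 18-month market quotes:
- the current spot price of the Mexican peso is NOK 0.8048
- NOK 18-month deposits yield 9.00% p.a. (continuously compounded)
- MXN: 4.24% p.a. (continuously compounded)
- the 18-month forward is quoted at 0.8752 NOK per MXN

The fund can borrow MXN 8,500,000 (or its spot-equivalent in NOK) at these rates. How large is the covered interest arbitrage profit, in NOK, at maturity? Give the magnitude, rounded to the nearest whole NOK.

NOK 98,156

T = 18/12 years.
Invest the MXN and cover forward: 8,500,000 × 1.065666047 × 0.8752 = NOK 7,927,702.86.
Convert at spot and invest in NOK: 8,500,000 × 0.8048 × 1.144536784 = NOK 7,829,547.23.
The quoted forward overvalues MXN, so borrow NOK, buy MXN at spot, deposit the MXN at 4.24%, and sell the proceeds forward at 0.8752.
Profit = 7,927,702.86 − 7,829,547.23 = NOK 98,156.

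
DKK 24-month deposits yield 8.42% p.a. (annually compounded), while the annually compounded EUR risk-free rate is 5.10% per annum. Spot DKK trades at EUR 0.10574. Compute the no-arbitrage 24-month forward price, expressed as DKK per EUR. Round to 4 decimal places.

10.0641

T = 2 years.
EUR growth factor: (1 + 0.0510)^2 = 1.104601.
DKK growth factor: (1 + 0.0842)^2 = 1.17548964.
Forward (EUR per DKK) = 0.10574 × 1.104601 / 1.17548964 = 0.099363283.
Invert for DKK per EUR: 1 / 0.099363283 = 10.0641.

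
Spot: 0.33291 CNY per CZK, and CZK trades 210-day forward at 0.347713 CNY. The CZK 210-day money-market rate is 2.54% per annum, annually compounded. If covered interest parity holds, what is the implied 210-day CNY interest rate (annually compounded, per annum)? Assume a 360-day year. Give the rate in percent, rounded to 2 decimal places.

T = 210/360 years.
F/S = 0.347713/0.33291 = 1.0444655 = (growth of CNY) / (growth of CZK).
The CZK side grows by (1 + 0.0254)^(210/360) = 1.0147392.
That pins the CNY growth at 1.0598601.
r = 1.0598601^(360/210) − 1 = 0.104799 → 10.48%.

10.48%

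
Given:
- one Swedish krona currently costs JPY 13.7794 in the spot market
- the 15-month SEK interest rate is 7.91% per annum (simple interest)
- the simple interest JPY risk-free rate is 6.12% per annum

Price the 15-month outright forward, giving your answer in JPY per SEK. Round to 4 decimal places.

13.4988

T = 15/12 years.
JPY growth factor: 1 + 0.0612×15/12 = 1.076500.
Growth of 1 SEK over T: 1 + 0.0791×15/12 = 1.098875.
CIP: F = S · (grow JPY)/(grow SEK) = 13.7794 × 1.076500/1.098875 = 13.498828 JPY per SEK.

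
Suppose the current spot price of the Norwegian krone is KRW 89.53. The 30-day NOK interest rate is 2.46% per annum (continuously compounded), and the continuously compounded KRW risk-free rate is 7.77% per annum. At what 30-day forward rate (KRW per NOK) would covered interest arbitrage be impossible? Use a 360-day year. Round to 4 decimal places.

89.9270

T = 30/360 years.
KRW accumulates by e^(0.0777×30/360) = 1.00649601.
Growth of 1 NOK over T: e^(0.0246×30/360) = 1.0020521.
CIP: F = S · (grow KRW)/(grow NOK) = 89.53 × 1.00649601/1.0020521 = 89.927048 KRW per NOK.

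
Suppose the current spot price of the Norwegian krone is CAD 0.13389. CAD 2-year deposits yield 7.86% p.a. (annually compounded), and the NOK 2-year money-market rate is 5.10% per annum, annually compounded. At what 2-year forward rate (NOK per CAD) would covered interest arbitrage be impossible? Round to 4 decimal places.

T = 2 years.
CAD growth factor: (1 + 0.0786)^2 = 1.163378.
NOK growth factor: (1 + 0.0510)^2 = 1.104601.
CIP: F = S · (grow CAD)/(grow NOK) = 0.13389 × 1.163378/1.104601 = 0.1410144 CAD per NOK.
Quoted the other way: 1/0.1410144 = 7.0915 NOK per CAD.

7.0915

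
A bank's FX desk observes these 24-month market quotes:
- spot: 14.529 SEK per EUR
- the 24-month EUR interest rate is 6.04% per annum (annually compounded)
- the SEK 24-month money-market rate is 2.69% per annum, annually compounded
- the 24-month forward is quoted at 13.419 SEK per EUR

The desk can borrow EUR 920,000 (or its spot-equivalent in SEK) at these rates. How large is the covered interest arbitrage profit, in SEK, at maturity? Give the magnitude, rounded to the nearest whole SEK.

SEK 213,627

T = 2 years.
Route A — deposit EUR, sell forward: 920,000 × 1.12444816 × 13.419 = SEK 13,881,852.27.
Route B — convert at spot, deposit SEK: 920,000 × 14.529 × 1.05452361 = SEK 14,095,479.65.
The quoted forward undervalues EUR, so borrow EUR, convert to SEK at spot, deposit the SEK at 2.69%, and buy EUR forward at 13.419 to cover the loan.
Profit = 14,095,479.65 − 13,881,852.27 = SEK 213,627.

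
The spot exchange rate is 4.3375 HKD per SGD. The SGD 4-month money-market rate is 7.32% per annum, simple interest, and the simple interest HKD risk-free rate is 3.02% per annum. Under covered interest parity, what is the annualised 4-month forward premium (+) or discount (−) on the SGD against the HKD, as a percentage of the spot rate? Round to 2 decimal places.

-4.20%

T = 4/12 years.
CIP forward (HKD per SGD) = 4.3375 × 1.0100667/1.024400 = 4.2768101.
(F − S)/S ÷ T = (4.2768101 − 4.3375)/4.3375/(4/12) = -0.041976 → -4.20%.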